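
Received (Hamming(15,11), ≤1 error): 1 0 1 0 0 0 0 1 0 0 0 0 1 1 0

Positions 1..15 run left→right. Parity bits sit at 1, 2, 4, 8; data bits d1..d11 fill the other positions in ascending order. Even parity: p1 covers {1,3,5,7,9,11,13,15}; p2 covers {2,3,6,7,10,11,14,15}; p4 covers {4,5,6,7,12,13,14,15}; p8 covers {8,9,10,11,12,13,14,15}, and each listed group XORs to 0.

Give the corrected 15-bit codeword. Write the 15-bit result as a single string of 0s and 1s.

101000011000110

s1 (pos 1,3,5,7,9,11,13,15): 1⊕1⊕0⊕0⊕0⊕0⊕1⊕0 = 1
s2 (pos 2,3,6,7,10,11,14,15): 0⊕1⊕0⊕0⊕0⊕0⊕1⊕0 = 0
s4 (pos 4,5,6,7,12,13,14,15): 0⊕0⊕0⊕0⊕0⊕1⊕1⊕0 = 0
s8 (pos 8,9,10,11,12,13,14,15): 1⊕0⊕0⊕0⊕0⊕1⊕1⊕0 = 1
Syndrome s8…s1 = 1001 → error at position 9.
Flip position 9: 101000010000110 → 101000011000110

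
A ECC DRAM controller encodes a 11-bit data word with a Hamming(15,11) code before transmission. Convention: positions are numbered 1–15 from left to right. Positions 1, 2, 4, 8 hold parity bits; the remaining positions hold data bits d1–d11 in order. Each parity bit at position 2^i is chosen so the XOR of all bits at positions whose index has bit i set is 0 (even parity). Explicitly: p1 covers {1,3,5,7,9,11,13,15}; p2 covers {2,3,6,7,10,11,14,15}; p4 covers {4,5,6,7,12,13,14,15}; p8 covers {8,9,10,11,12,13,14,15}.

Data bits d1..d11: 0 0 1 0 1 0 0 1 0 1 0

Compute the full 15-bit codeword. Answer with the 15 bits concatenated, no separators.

100101011001010

Place data at non-parity positions: p1 p2 0 p4 0 1 0 p8 1 0 0 1 0 1 0
p1 (pos 1,3,5,7,9,11,13,15): XOR of data positions = 0⊕0⊕0⊕1⊕0⊕0⊕0 = 1
p2 (pos 2,3,6,7,10,11,14,15): XOR of data positions = 0⊕1⊕0⊕0⊕0⊕1⊕0 = 0
p4 (pos 4,5,6,7,12,13,14,15): XOR of data positions = 0⊕1⊕0⊕1⊕0⊕1⊕0 = 1
p8 (pos 8,9,10,11,12,13,14,15): XOR of data positions = 1⊕0⊕0⊕1⊕0⊕1⊕0 = 1
Codeword: 100101011001010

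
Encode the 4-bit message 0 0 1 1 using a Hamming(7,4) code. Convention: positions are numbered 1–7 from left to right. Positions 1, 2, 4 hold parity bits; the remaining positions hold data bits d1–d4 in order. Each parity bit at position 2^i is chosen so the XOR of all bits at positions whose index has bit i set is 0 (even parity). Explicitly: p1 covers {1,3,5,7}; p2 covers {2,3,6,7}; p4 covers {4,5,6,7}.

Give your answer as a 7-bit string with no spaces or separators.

Place data at non-parity positions: p1 p2 0 p4 0 1 1
p1 (pos 1,3,5,7): XOR of data positions = 0⊕0⊕1 = 1
p2 (pos 2,3,6,7): XOR of data positions = 0⊕1⊕1 = 0
p4 (pos 4,5,6,7): XOR of data positions = 0⊕1⊕1 = 0
Codeword: 1000011

1000011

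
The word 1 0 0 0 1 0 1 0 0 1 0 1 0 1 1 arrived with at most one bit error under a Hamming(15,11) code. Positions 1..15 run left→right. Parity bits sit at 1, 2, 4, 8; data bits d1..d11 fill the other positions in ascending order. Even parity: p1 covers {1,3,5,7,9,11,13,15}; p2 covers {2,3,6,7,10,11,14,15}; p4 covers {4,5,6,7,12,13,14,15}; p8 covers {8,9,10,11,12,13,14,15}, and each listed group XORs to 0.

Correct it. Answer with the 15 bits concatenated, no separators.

100110100101011

s1 (pos 1,3,5,7,9,11,13,15): 1⊕0⊕1⊕1⊕0⊕0⊕0⊕1 = 0
s2 (pos 2,3,6,7,10,11,14,15): 0⊕0⊕0⊕1⊕1⊕0⊕1⊕1 = 0
s4 (pos 4,5,6,7,12,13,14,15): 0⊕1⊕0⊕1⊕1⊕0⊕1⊕1 = 1
s8 (pos 8,9,10,11,12,13,14,15): 0⊕0⊕1⊕0⊕1⊕0⊕1⊕1 = 0
Syndrome s8…s1 = 0100 → error at position 4.
Flip position 4: 100010100101011 → 100110100101011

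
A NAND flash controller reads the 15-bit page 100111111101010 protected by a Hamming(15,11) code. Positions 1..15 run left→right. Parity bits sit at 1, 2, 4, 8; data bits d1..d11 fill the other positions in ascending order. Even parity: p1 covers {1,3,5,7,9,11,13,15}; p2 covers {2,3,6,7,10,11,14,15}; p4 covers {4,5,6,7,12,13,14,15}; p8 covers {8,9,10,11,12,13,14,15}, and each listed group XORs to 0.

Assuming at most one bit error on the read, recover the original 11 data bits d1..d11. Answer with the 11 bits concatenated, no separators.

01111101010

s1 (pos 1,3,5,7,9,11,13,15): 1⊕0⊕1⊕1⊕1⊕0⊕0⊕0 = 0
s2 (pos 2,3,6,7,10,11,14,15): 0⊕0⊕1⊕1⊕1⊕0⊕1⊕0 = 0
s4 (pos 4,5,6,7,12,13,14,15): 1⊕1⊕1⊕1⊕1⊕0⊕1⊕0 = 0
s8 (pos 8,9,10,11,12,13,14,15): 1⊕1⊕1⊕0⊕1⊕0⊕1⊕0 = 1
Syndrome s8…s1 = 1000 → error at position 8.
Flip position 8: 100111111101010 → 100111101101010
Read data bits from positions 3,5,6,7,9,10,11,12,13,14,15: 01111101010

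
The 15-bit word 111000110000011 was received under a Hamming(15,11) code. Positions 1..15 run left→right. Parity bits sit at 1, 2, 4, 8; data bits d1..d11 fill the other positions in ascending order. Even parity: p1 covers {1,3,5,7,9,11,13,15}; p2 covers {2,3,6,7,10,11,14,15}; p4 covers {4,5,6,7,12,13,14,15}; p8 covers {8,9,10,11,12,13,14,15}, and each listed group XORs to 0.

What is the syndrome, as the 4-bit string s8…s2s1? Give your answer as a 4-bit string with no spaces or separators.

1110

s1 (pos 1,3,5,7,9,11,13,15): 1⊕1⊕0⊕1⊕0⊕0⊕0⊕1 = 0
s2 (pos 2,3,6,7,10,11,14,15): 1⊕1⊕0⊕1⊕0⊕0⊕1⊕1 = 1
s4 (pos 4,5,6,7,12,13,14,15): 0⊕0⊕0⊕1⊕0⊕0⊕1⊕1 = 1
s8 (pos 8,9,10,11,12,13,14,15): 1⊕0⊕0⊕0⊕0⊕0⊕1⊕1 = 1
Syndrome s8…s1 = 1110 → error at position 14.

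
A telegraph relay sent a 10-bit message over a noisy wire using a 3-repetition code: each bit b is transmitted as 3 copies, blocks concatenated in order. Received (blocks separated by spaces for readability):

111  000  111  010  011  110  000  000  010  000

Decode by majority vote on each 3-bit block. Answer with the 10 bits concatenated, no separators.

Block 1 (111): 3 ones → 1
Block 2 (000): 0 ones → 0
Block 3 (111): 3 ones → 1
Block 4 (010): 1 one → 0
Block 5 (011): 2 ones → 1
Block 6 (110): 2 ones → 1
Block 7 (000): 0 ones → 0
Block 8 (000): 0 ones → 0
Block 9 (010): 1 one → 0
Block 10 (000): 0 ones → 0

1010110000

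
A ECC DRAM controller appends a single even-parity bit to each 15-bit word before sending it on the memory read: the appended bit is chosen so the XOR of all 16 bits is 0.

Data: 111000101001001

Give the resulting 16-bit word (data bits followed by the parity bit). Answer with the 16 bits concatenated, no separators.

1110001010010011

XOR of the 15 data bits: 1⊕1⊕1⊕0⊕0⊕0⊕1⊕0⊕1⊕0⊕0⊕1⊕0⊕0⊕1 = 1
Parity bit = 1 (so all 16 bits XOR to 0).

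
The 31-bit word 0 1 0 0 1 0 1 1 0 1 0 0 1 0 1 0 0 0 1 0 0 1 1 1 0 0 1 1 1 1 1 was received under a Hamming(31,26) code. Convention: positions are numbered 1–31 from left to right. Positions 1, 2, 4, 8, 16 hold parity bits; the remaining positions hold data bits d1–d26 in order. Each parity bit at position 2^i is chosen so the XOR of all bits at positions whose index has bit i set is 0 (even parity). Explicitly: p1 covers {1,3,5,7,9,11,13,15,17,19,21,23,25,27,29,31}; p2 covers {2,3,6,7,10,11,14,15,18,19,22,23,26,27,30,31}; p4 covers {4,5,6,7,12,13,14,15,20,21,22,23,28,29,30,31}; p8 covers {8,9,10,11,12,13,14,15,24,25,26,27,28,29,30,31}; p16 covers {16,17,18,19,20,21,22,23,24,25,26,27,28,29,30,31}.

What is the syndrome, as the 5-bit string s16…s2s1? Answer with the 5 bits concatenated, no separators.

10001

s1 (pos 1,3,5,7,9,11,13,15,17,19,21,23,25,27,29,31): 0⊕0⊕1⊕1⊕0⊕0⊕1⊕1⊕0⊕1⊕0⊕1⊕0⊕1⊕1⊕1 = 1
s2 (pos 2,3,6,7,10,11,14,15,18,19,22,23,26,27,30,31): 1⊕0⊕0⊕1⊕1⊕0⊕0⊕1⊕0⊕1⊕1⊕1⊕0⊕1⊕1⊕1 = 0
s4 (pos 4,5,6,7,12,13,14,15,20,21,22,23,28,29,30,31): 0⊕1⊕0⊕1⊕0⊕1⊕0⊕1⊕0⊕0⊕1⊕1⊕1⊕1⊕1⊕1 = 0
s8 (pos 8,9,10,11,12,13,14,15,24,25,26,27,28,29,30,31): 1⊕0⊕1⊕0⊕0⊕1⊕0⊕1⊕1⊕0⊕0⊕1⊕1⊕1⊕1⊕1 = 0
s16 (pos 16,17,18,19,20,21,22,23,24,25,26,27,28,29,30,31): 0⊕0⊕0⊕1⊕0⊕0⊕1⊕1⊕1⊕0⊕0⊕1⊕1⊕1⊕1⊕1 = 1
Syndrome s16…s1 = 10001 → error at position 17.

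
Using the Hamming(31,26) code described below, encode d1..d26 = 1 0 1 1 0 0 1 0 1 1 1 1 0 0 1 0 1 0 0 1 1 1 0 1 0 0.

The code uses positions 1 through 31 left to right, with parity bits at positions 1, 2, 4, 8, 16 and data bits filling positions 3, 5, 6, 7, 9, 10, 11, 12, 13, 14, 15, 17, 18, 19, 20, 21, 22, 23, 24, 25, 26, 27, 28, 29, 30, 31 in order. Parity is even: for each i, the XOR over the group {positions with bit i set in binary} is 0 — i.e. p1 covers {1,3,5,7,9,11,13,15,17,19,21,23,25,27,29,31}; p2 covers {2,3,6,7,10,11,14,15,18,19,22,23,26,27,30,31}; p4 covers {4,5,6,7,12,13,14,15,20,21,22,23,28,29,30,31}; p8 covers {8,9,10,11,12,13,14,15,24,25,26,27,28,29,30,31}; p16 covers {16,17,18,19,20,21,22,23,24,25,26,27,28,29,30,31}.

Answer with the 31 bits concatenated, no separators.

Place data at non-parity positions: p1 p2 1 p4 0 1 1 p8 0 0 1 0 1 1 1 p16 1 0 0 1 0 1 0 0 1 1 1 0 1 0 0
p1 (pos 1,3,5,7,9,11,13,15,17,19,21,23,25,27,29,31): XOR of data positions = 1⊕0⊕1⊕0⊕1⊕1⊕1⊕1⊕0⊕0⊕0⊕1⊕1⊕1⊕0 = 1
p2 (pos 2,3,6,7,10,11,14,15,18,19,22,23,26,27,30,31): XOR of data positions = 1⊕1⊕1⊕0⊕1⊕1⊕1⊕0⊕0⊕1⊕0⊕1⊕1⊕0⊕0 = 1
p4 (pos 4,5,6,7,12,13,14,15,20,21,22,23,28,29,30,31): XOR of data positions = 0⊕1⊕1⊕0⊕1⊕1⊕1⊕1⊕0⊕1⊕0⊕0⊕1⊕0⊕0 = 0
p8 (pos 8,9,10,11,12,13,14,15,24,25,26,27,28,29,30,31): XOR of data positions = 0⊕0⊕1⊕0⊕1⊕1⊕1⊕0⊕1⊕1⊕1⊕0⊕1⊕0⊕0 = 0
p16 (pos 16,17,18,19,20,21,22,23,24,25,26,27,28,29,30,31): XOR of data positions = 1⊕0⊕0⊕1⊕0⊕1⊕0⊕0⊕1⊕1⊕1⊕0⊕1⊕0⊕0 = 1
Codeword: 1110011000101111100101001110100

1110011000101111100101001110100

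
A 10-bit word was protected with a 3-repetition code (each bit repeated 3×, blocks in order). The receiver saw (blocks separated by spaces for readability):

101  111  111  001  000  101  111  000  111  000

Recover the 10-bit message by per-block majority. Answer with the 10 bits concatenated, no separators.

1110011010

Block 1 (101): 2 ones → 1
Block 2 (111): 3 ones → 1
Block 3 (111): 3 ones → 1
Block 4 (001): 1 one → 0
Block 5 (000): 0 ones → 0
Block 6 (101): 2 ones → 1
Block 7 (111): 3 ones → 1
Block 8 (000): 0 ones → 0
Block 9 (111): 3 ones → 1
Block 10 (000): 0 ones → 0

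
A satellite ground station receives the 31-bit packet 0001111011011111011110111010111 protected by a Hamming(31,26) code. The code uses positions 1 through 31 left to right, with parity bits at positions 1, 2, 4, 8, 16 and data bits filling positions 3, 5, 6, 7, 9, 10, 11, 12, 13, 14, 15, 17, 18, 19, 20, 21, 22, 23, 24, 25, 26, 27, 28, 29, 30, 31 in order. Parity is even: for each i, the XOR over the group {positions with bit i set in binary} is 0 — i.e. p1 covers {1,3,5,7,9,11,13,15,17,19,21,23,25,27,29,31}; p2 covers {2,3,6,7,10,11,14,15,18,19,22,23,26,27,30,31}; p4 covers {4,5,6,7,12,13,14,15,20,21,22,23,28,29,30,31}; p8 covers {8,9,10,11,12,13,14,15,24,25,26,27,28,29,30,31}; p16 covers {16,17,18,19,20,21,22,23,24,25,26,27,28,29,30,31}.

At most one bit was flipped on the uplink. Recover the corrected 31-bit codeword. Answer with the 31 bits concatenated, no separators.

0101111011011111011110111010111

s1 (pos 1,3,5,7,9,11,13,15,17,19,21,23,25,27,29,31): 0⊕0⊕1⊕1⊕1⊕0⊕1⊕1⊕0⊕1⊕1⊕1⊕1⊕1⊕1⊕1 = 0
s2 (pos 2,3,6,7,10,11,14,15,18,19,22,23,26,27,30,31): 0⊕0⊕1⊕1⊕1⊕0⊕1⊕1⊕1⊕1⊕0⊕1⊕0⊕1⊕1⊕1 = 1
s4 (pos 4,5,6,7,12,13,14,15,20,21,22,23,28,29,30,31): 1⊕1⊕1⊕1⊕1⊕1⊕1⊕1⊕1⊕1⊕0⊕1⊕0⊕1⊕1⊕1 = 0
s8 (pos 8,9,10,11,12,13,14,15,24,25,26,27,28,29,30,31): 0⊕1⊕1⊕0⊕1⊕1⊕1⊕1⊕1⊕1⊕0⊕1⊕0⊕1⊕1⊕1 = 0
s16 (pos 16,17,18,19,20,21,22,23,24,25,26,27,28,29,30,31): 1⊕0⊕1⊕1⊕1⊕1⊕0⊕1⊕1⊕1⊕0⊕1⊕0⊕1⊕1⊕1 = 0
Syndrome s16…s1 = 00010 → error at position 2.
Flip position 2: 0001111011011111011110111010111 → 0101111011011111011110111010111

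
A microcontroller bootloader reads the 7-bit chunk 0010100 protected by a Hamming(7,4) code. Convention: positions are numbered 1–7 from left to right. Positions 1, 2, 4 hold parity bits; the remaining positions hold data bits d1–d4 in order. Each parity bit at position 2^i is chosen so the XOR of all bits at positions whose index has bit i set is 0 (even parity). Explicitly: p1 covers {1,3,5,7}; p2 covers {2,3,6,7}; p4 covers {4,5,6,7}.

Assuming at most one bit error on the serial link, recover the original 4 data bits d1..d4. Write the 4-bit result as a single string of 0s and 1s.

s1 (pos 1,3,5,7): 0⊕1⊕1⊕0 = 0
s2 (pos 2,3,6,7): 0⊕1⊕0⊕0 = 1
s4 (pos 4,5,6,7): 0⊕1⊕0⊕0 = 1
Syndrome s4…s1 = 110 → error at position 6.
Flip position 6: 0010100 → 0010110
Read data bits from positions 3,5,6,7: 1110

1110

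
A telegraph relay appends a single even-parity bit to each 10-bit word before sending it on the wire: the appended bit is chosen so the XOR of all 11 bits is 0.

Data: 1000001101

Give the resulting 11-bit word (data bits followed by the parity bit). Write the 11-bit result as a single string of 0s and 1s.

10000011010

XOR of the 10 data bits: 1⊕0⊕0⊕0⊕0⊕0⊕1⊕1⊕0⊕1 = 0
Parity bit = 0 (so all 11 bits XOR to 0).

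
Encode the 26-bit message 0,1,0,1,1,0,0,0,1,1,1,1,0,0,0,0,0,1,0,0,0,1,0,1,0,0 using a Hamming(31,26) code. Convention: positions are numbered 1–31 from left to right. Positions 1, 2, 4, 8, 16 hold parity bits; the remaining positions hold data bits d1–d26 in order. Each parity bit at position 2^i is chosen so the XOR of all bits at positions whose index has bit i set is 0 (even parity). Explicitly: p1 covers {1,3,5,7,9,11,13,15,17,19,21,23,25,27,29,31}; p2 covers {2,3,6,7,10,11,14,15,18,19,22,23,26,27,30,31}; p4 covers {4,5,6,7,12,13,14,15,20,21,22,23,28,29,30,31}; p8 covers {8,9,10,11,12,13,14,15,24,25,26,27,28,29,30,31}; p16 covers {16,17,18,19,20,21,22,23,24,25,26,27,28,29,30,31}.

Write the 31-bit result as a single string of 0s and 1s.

Place data at non-parity positions: p1 p2 0 p4 1 0 1 p8 1 0 0 0 1 1 1 p16 1 0 0 0 0 0 1 0 0 0 1 0 1 0 0
p1 (pos 1,3,5,7,9,11,13,15,17,19,21,23,25,27,29,31): XOR of data positions = 0⊕1⊕1⊕1⊕0⊕1⊕1⊕1⊕0⊕0⊕1⊕0⊕1⊕1⊕0 = 1
p2 (pos 2,3,6,7,10,11,14,15,18,19,22,23,26,27,30,31): XOR of data positions = 0⊕0⊕1⊕0⊕0⊕1⊕1⊕0⊕0⊕0⊕1⊕0⊕1⊕0⊕0 = 1
p4 (pos 4,5,6,7,12,13,14,15,20,21,22,23,28,29,30,31): XOR of data positions = 1⊕0⊕1⊕0⊕1⊕1⊕1⊕0⊕0⊕0⊕1⊕0⊕1⊕0⊕0 = 1
p8 (pos 8,9,10,11,12,13,14,15,24,25,26,27,28,29,30,31): XOR of data positions = 1⊕0⊕0⊕0⊕1⊕1⊕1⊕0⊕0⊕0⊕1⊕0⊕1⊕0⊕0 = 0
p16 (pos 16,17,18,19,20,21,22,23,24,25,26,27,28,29,30,31): XOR of data positions = 1⊕0⊕0⊕0⊕0⊕0⊕1⊕0⊕0⊕0⊕1⊕0⊕1⊕0⊕0 = 0
Codeword: 1101101010001110100000100010100

1101101010001110100000100010100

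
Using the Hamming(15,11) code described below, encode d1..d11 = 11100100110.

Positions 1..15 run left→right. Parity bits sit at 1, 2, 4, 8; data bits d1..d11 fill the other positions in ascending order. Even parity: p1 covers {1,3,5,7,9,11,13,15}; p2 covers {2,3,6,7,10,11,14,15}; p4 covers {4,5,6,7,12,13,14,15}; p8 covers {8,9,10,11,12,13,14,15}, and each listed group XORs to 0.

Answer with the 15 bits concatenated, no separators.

Place data at non-parity positions: p1 p2 1 p4 1 1 0 p8 0 1 0 0 1 1 0
p1 (pos 1,3,5,7,9,11,13,15): XOR of data positions = 1⊕1⊕0⊕0⊕0⊕1⊕0 = 1
p2 (pos 2,3,6,7,10,11,14,15): XOR of data positions = 1⊕1⊕0⊕1⊕0⊕1⊕0 = 0
p4 (pos 4,5,6,7,12,13,14,15): XOR of data positions = 1⊕1⊕0⊕0⊕1⊕1⊕0 = 0
p8 (pos 8,9,10,11,12,13,14,15): XOR of data positions = 0⊕1⊕0⊕0⊕1⊕1⊕0 = 1
Codeword: 101011010100110

101011010100110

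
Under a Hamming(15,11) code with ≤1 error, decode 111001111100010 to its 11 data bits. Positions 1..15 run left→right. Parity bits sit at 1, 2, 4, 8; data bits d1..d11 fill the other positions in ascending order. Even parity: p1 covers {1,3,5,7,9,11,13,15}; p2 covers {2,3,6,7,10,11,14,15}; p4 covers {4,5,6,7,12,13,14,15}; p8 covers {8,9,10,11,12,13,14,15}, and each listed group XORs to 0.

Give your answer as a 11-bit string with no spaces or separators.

10111100010

s1 (pos 1,3,5,7,9,11,13,15): 1⊕1⊕0⊕1⊕1⊕0⊕0⊕0 = 0
s2 (pos 2,3,6,7,10,11,14,15): 1⊕1⊕1⊕1⊕1⊕0⊕1⊕0 = 0
s4 (pos 4,5,6,7,12,13,14,15): 0⊕0⊕1⊕1⊕0⊕0⊕1⊕0 = 1
s8 (pos 8,9,10,11,12,13,14,15): 1⊕1⊕1⊕0⊕0⊕0⊕1⊕0 = 0
Syndrome s8…s1 = 0100 → error at position 4.
Flip position 4: 111001111100010 → 111101111100010
Read data bits from positions 3,5,6,7,9,10,11,12,13,14,15: 10111100010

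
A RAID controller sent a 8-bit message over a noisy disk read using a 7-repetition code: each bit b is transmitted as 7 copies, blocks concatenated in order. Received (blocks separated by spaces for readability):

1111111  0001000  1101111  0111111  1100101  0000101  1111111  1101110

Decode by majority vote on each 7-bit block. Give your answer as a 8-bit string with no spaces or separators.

10111011

Block 1 (1111111): 7 ones → 1
Block 2 (0001000): 1 one → 0
Block 3 (1101111): 6 ones → 1
Block 4 (0111111): 6 ones → 1
Block 5 (1100101): 4 ones → 1
Block 6 (0000101): 2 ones → 0
Block 7 (1111111): 7 ones → 1
Block 8 (1101110): 5 ones → 1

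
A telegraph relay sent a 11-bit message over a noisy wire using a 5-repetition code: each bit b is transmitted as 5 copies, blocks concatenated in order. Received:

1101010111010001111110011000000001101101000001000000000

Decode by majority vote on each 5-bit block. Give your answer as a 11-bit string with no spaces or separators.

11011001000

Block 1 (11010): 3 ones → 1
Block 2 (10111): 4 ones → 1
Block 3 (01000): 1 one → 0
Block 4 (11111): 5 ones → 1
Block 5 (10011): 3 ones → 1
Block 6 (00000): 0 ones → 0
Block 7 (00011): 2 ones → 0
Block 8 (01101): 3 ones → 1
Block 9 (00000): 0 ones → 0
Block 10 (10000): 1 one → 0
Block 11 (00000): 0 ones → 0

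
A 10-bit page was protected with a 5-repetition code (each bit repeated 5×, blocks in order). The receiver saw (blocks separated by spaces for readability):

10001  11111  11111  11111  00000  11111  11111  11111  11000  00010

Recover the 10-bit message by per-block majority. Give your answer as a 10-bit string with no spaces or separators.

0111011100

Block 1 (10001): 2 ones → 0
Block 2 (11111): 5 ones → 1
Block 3 (11111): 5 ones → 1
Block 4 (11111): 5 ones → 1
Block 5 (00000): 0 ones → 0
Block 6 (11111): 5 ones → 1
Block 7 (11111): 5 ones → 1
Block 8 (11111): 5 ones → 1
Block 9 (11000): 2 ones → 0
Block 10 (00010): 1 one → 0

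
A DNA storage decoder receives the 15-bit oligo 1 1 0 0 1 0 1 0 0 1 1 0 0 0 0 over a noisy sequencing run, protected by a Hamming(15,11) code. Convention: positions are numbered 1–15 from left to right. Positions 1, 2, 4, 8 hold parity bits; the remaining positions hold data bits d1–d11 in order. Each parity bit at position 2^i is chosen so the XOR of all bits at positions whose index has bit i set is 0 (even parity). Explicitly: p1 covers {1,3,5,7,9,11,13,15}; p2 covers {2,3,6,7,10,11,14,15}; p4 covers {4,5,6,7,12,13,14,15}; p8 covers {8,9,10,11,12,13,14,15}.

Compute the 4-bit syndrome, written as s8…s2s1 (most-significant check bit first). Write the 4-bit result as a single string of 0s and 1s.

s1 (pos 1,3,5,7,9,11,13,15): 1⊕0⊕1⊕1⊕0⊕1⊕0⊕0 = 0
s2 (pos 2,3,6,7,10,11,14,15): 1⊕0⊕0⊕1⊕1⊕1⊕0⊕0 = 0
s4 (pos 4,5,6,7,12,13,14,15): 0⊕1⊕0⊕1⊕0⊕0⊕0⊕0 = 0
s8 (pos 8,9,10,11,12,13,14,15): 0⊕0⊕1⊕1⊕0⊕0⊕0⊕0 = 0
Syndrome s8…s1 = 0000 → no error.

0000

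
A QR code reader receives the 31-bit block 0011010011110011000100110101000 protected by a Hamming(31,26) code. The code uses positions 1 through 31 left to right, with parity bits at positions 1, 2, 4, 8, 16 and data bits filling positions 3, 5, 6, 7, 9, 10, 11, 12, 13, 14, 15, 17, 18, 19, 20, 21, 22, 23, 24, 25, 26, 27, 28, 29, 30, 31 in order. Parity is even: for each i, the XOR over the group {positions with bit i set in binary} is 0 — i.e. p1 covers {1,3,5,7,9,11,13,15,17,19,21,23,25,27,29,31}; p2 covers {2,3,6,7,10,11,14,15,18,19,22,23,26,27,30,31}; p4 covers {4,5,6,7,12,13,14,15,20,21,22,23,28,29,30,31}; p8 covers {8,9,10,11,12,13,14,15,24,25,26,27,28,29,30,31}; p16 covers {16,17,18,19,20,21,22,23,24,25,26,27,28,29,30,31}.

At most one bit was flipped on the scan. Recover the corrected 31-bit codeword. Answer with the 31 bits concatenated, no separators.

0011011011110011000100110101000

s1 (pos 1,3,5,7,9,11,13,15,17,19,21,23,25,27,29,31): 0⊕1⊕0⊕0⊕1⊕1⊕0⊕1⊕0⊕0⊕0⊕1⊕0⊕0⊕0⊕0 = 1
s2 (pos 2,3,6,7,10,11,14,15,18,19,22,23,26,27,30,31): 0⊕1⊕1⊕0⊕1⊕1⊕0⊕1⊕0⊕0⊕0⊕1⊕1⊕0⊕0⊕0 = 1
s4 (pos 4,5,6,7,12,13,14,15,20,21,22,23,28,29,30,31): 1⊕0⊕1⊕0⊕1⊕0⊕0⊕1⊕1⊕0⊕0⊕1⊕1⊕0⊕0⊕0 = 1
s8 (pos 8,9,10,11,12,13,14,15,24,25,26,27,28,29,30,31): 0⊕1⊕1⊕1⊕1⊕0⊕0⊕1⊕1⊕0⊕1⊕0⊕1⊕0⊕0⊕0 = 0
s16 (pos 16,17,18,19,20,21,22,23,24,25,26,27,28,29,30,31): 1⊕0⊕0⊕0⊕1⊕0⊕0⊕1⊕1⊕0⊕1⊕0⊕1⊕0⊕0⊕0 = 0
Syndrome s16…s1 = 00111 → error at position 7.
Flip position 7: 0011010011110011000100110101000 → 0011011011110011000100110101000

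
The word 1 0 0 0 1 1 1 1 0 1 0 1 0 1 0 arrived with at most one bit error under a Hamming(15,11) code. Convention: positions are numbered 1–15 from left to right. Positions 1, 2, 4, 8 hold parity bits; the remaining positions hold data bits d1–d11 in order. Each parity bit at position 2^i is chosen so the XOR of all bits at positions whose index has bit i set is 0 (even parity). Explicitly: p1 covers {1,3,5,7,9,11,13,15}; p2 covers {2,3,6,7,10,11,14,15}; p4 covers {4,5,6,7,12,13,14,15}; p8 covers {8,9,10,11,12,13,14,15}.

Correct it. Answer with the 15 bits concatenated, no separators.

100001110101010

s1 (pos 1,3,5,7,9,11,13,15): 1⊕0⊕1⊕1⊕0⊕0⊕0⊕0 = 1
s2 (pos 2,3,6,7,10,11,14,15): 0⊕0⊕1⊕1⊕1⊕0⊕1⊕0 = 0
s4 (pos 4,5,6,7,12,13,14,15): 0⊕1⊕1⊕1⊕1⊕0⊕1⊕0 = 1
s8 (pos 8,9,10,11,12,13,14,15): 1⊕0⊕1⊕0⊕1⊕0⊕1⊕0 = 0
Syndrome s8…s1 = 0101 → error at position 5.
Flip position 5: 100011110101010 → 100001110101010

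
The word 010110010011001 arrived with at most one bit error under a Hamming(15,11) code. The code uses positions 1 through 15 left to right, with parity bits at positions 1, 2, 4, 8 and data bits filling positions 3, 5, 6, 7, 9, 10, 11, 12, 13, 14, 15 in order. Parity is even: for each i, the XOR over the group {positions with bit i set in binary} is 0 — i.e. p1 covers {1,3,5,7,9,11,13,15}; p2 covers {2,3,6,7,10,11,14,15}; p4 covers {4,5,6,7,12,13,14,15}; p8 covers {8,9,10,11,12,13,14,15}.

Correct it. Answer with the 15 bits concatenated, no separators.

011110010011001

s1 (pos 1,3,5,7,9,11,13,15): 0⊕0⊕1⊕0⊕0⊕1⊕0⊕1 = 1
s2 (pos 2,3,6,7,10,11,14,15): 1⊕0⊕0⊕0⊕0⊕1⊕0⊕1 = 1
s4 (pos 4,5,6,7,12,13,14,15): 1⊕1⊕0⊕0⊕1⊕0⊕0⊕1 = 0
s8 (pos 8,9,10,11,12,13,14,15): 1⊕0⊕0⊕1⊕1⊕0⊕0⊕1 = 0
Syndrome s8…s1 = 0011 → error at position 3.
Flip position 3: 010110010011001 → 011110010011001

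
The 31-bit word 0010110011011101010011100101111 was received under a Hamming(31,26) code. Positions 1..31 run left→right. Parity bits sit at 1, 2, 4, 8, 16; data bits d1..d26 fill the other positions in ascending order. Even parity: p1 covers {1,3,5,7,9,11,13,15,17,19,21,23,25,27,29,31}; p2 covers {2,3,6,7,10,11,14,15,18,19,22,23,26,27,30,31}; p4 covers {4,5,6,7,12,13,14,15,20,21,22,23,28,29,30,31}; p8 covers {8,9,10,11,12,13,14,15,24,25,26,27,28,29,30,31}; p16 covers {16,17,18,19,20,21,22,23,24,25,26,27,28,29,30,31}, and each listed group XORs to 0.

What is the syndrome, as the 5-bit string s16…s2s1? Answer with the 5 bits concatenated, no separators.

s1 (pos 1,3,5,7,9,11,13,15,17,19,21,23,25,27,29,31): 0⊕1⊕1⊕0⊕1⊕0⊕1⊕0⊕0⊕0⊕1⊕1⊕0⊕0⊕1⊕1 = 0
s2 (pos 2,3,6,7,10,11,14,15,18,19,22,23,26,27,30,31): 0⊕1⊕1⊕0⊕1⊕0⊕1⊕0⊕1⊕0⊕1⊕1⊕1⊕0⊕1⊕1 = 0
s4 (pos 4,5,6,7,12,13,14,15,20,21,22,23,28,29,30,31): 0⊕1⊕1⊕0⊕1⊕1⊕1⊕0⊕0⊕1⊕1⊕1⊕1⊕1⊕1⊕1 = 0
s8 (pos 8,9,10,11,12,13,14,15,24,25,26,27,28,29,30,31): 0⊕1⊕1⊕0⊕1⊕1⊕1⊕0⊕0⊕0⊕1⊕0⊕1⊕1⊕1⊕1 = 0
s16 (pos 16,17,18,19,20,21,22,23,24,25,26,27,28,29,30,31): 1⊕0⊕1⊕0⊕0⊕1⊕1⊕1⊕0⊕0⊕1⊕0⊕1⊕1⊕1⊕1 = 0
Syndrome s16…s1 = 00000 → no error.

00000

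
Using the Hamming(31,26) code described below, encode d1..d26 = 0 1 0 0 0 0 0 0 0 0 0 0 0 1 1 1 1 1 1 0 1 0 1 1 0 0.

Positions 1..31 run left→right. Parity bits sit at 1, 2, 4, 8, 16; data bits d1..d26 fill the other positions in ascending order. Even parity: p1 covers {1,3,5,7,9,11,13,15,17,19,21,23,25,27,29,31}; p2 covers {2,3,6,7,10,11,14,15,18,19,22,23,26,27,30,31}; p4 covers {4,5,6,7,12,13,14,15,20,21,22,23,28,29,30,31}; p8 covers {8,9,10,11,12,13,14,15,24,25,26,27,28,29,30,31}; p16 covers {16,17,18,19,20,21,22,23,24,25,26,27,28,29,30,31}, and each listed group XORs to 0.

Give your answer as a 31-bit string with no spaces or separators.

Place data at non-parity positions: p1 p2 0 p4 1 0 0 p8 0 0 0 0 0 0 0 p16 0 0 1 1 1 1 1 1 0 1 0 1 1 0 0
p1 (pos 1,3,5,7,9,11,13,15,17,19,21,23,25,27,29,31): XOR of data positions = 0⊕1⊕0⊕0⊕0⊕0⊕0⊕0⊕1⊕1⊕1⊕0⊕0⊕1⊕0 = 1
p2 (pos 2,3,6,7,10,11,14,15,18,19,22,23,26,27,30,31): XOR of data positions = 0⊕0⊕0⊕0⊕0⊕0⊕0⊕0⊕1⊕1⊕1⊕1⊕0⊕0⊕0 = 0
p4 (pos 4,5,6,7,12,13,14,15,20,21,22,23,28,29,30,31): XOR of data positions = 1⊕0⊕0⊕0⊕0⊕0⊕0⊕1⊕1⊕1⊕1⊕1⊕1⊕0⊕0 = 1
p8 (pos 8,9,10,11,12,13,14,15,24,25,26,27,28,29,30,31): XOR of data positions = 0⊕0⊕0⊕0⊕0⊕0⊕0⊕1⊕0⊕1⊕0⊕1⊕1⊕0⊕0 = 0
p16 (pos 16,17,18,19,20,21,22,23,24,25,26,27,28,29,30,31): XOR of data positions = 0⊕0⊕1⊕1⊕1⊕1⊕1⊕1⊕0⊕1⊕0⊕1⊕1⊕0⊕0 = 1
Codeword: 1001100000000001001111110101100

1001100000000001001111110101100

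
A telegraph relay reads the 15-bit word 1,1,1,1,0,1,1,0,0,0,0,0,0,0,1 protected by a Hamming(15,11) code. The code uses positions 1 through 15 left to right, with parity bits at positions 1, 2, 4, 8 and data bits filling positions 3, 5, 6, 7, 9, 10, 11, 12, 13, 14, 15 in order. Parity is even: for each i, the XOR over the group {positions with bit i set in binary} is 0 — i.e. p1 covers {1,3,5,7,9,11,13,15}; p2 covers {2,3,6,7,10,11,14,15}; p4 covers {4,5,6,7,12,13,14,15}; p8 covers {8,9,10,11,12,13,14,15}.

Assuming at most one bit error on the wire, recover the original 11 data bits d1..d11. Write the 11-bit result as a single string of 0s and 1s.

s1 (pos 1,3,5,7,9,11,13,15): 1⊕1⊕0⊕1⊕0⊕0⊕0⊕1 = 0
s2 (pos 2,3,6,7,10,11,14,15): 1⊕1⊕1⊕1⊕0⊕0⊕0⊕1 = 1
s4 (pos 4,5,6,7,12,13,14,15): 1⊕0⊕1⊕1⊕0⊕0⊕0⊕1 = 0
s8 (pos 8,9,10,11,12,13,14,15): 0⊕0⊕0⊕0⊕0⊕0⊕0⊕1 = 1
Syndrome s8…s1 = 1010 → error at position 10.
Flip position 10: 111101100000001 → 111101100100001
Read data bits from positions 3,5,6,7,9,10,11,12,13,14,15: 10110100001

10110100001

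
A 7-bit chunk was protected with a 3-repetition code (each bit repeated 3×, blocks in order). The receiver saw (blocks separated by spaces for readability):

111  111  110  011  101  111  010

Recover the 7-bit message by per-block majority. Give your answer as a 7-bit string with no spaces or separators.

1111110

Block 1 (111): 3 ones → 1
Block 2 (111): 3 ones → 1
Block 3 (110): 2 ones → 1
Block 4 (011): 2 ones → 1
Block 5 (101): 2 ones → 1
Block 6 (111): 3 ones → 1
Block 7 (010): 1 one → 0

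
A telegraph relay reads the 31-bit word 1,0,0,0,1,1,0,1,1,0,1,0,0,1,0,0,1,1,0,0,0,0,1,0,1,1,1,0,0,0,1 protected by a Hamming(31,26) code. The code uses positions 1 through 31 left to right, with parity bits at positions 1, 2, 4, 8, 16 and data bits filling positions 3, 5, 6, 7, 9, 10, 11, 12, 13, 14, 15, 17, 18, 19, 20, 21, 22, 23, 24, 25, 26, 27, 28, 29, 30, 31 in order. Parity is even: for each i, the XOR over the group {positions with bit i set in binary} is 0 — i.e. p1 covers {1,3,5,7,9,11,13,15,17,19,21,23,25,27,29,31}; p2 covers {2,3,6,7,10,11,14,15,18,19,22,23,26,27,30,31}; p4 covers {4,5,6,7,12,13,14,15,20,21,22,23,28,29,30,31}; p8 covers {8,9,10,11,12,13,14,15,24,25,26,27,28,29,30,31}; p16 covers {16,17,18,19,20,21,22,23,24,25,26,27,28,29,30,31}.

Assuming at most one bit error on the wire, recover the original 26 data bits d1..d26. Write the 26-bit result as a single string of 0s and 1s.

01101010010110010101110001

s1 (pos 1,3,5,7,9,11,13,15,17,19,21,23,25,27,29,31): 1⊕0⊕1⊕0⊕1⊕1⊕0⊕0⊕1⊕0⊕0⊕1⊕1⊕1⊕0⊕1 = 1
s2 (pos 2,3,6,7,10,11,14,15,18,19,22,23,26,27,30,31): 0⊕0⊕1⊕0⊕0⊕1⊕1⊕0⊕1⊕0⊕0⊕1⊕1⊕1⊕0⊕1 = 0
s4 (pos 4,5,6,7,12,13,14,15,20,21,22,23,28,29,30,31): 0⊕1⊕1⊕0⊕0⊕0⊕1⊕0⊕0⊕0⊕0⊕1⊕0⊕0⊕0⊕1 = 1
s8 (pos 8,9,10,11,12,13,14,15,24,25,26,27,28,29,30,31): 1⊕1⊕0⊕1⊕0⊕0⊕1⊕0⊕0⊕1⊕1⊕1⊕0⊕0⊕0⊕1 = 0
s16 (pos 16,17,18,19,20,21,22,23,24,25,26,27,28,29,30,31): 0⊕1⊕1⊕0⊕0⊕0⊕0⊕1⊕0⊕1⊕1⊕1⊕0⊕0⊕0⊕1 = 1
Syndrome s16…s1 = 10101 → error at position 21.
Flip position 21: 1000110110100100110000101110001 → 1000110110100100110010101110001
Read data bits from positions 3,5,6,7,9,10,11,12,13,14,15,17,18,19,20,21,22,23,24,25,26,27,28,29,30,31: 01101010010110010101110001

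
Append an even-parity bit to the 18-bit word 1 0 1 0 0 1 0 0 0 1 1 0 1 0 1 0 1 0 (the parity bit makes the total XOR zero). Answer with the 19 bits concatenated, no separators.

1010010001101010100

XOR of the 18 data bits: 1⊕0⊕1⊕0⊕0⊕1⊕0⊕0⊕0⊕1⊕1⊕0⊕1⊕0⊕1⊕0⊕1⊕0 = 0
Parity bit = 0 (so all 19 bits XOR to 0).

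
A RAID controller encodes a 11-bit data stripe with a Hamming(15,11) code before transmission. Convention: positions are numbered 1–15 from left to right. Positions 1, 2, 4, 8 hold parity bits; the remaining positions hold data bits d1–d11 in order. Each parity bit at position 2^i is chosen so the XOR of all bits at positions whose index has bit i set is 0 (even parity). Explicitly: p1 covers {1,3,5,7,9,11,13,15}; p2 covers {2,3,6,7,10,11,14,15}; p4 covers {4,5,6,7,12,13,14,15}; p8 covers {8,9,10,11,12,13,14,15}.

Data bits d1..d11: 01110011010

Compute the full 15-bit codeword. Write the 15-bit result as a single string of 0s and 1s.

100111110011010

Place data at non-parity positions: p1 p2 0 p4 1 1 1 p8 0 0 1 1 0 1 0
p1 (pos 1,3,5,7,9,11,13,15): XOR of data positions = 0⊕1⊕1⊕0⊕1⊕0⊕0 = 1
p2 (pos 2,3,6,7,10,11,14,15): XOR of data positions = 0⊕1⊕1⊕0⊕1⊕1⊕0 = 0
p4 (pos 4,5,6,7,12,13,14,15): XOR of data positions = 1⊕1⊕1⊕1⊕0⊕1⊕0 = 1
p8 (pos 8,9,10,11,12,13,14,15): XOR of data positions = 0⊕0⊕1⊕1⊕0⊕1⊕0 = 1
Codeword: 100111110011010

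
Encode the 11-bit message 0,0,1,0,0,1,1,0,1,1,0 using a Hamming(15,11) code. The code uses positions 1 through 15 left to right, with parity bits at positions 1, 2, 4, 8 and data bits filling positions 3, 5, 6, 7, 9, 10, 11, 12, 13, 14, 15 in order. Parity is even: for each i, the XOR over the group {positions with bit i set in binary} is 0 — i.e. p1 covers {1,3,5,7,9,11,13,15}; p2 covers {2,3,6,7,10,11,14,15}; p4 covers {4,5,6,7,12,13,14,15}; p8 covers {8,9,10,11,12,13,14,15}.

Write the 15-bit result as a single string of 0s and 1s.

000101000110110

Place data at non-parity positions: p1 p2 0 p4 0 1 0 p8 0 1 1 0 1 1 0
p1 (pos 1,3,5,7,9,11,13,15): XOR of data positions = 0⊕0⊕0⊕0⊕1⊕1⊕0 = 0
p2 (pos 2,3,6,7,10,11,14,15): XOR of data positions = 0⊕1⊕0⊕1⊕1⊕1⊕0 = 0
p4 (pos 4,5,6,7,12,13,14,15): XOR of data positions = 0⊕1⊕0⊕0⊕1⊕1⊕0 = 1
p8 (pos 8,9,10,11,12,13,14,15): XOR of data positions = 0⊕1⊕1⊕0⊕1⊕1⊕0 = 0
Codeword: 000101000110110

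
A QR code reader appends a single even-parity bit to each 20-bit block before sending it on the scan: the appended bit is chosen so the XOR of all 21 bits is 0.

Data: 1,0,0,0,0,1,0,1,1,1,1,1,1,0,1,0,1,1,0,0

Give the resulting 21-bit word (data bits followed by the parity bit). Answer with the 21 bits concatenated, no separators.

100001011111101011001

XOR of the 20 data bits: 1⊕0⊕0⊕0⊕0⊕1⊕0⊕1⊕1⊕1⊕1⊕1⊕1⊕0⊕1⊕0⊕1⊕1⊕0⊕0 = 1
Parity bit = 1 (so all 21 bits XOR to 0).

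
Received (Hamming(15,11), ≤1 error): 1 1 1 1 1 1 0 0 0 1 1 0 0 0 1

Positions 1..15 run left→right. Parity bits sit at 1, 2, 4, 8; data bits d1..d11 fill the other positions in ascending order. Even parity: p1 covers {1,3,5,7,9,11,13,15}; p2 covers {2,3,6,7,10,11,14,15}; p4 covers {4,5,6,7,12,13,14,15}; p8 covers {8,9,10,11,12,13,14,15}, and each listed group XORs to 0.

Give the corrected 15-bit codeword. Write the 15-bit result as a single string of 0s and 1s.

s1 (pos 1,3,5,7,9,11,13,15): 1⊕1⊕1⊕0⊕0⊕1⊕0⊕1 = 1
s2 (pos 2,3,6,7,10,11,14,15): 1⊕1⊕1⊕0⊕1⊕1⊕0⊕1 = 0
s4 (pos 4,5,6,7,12,13,14,15): 1⊕1⊕1⊕0⊕0⊕0⊕0⊕1 = 0
s8 (pos 8,9,10,11,12,13,14,15): 0⊕0⊕1⊕1⊕0⊕0⊕0⊕1 = 1
Syndrome s8…s1 = 1001 → error at position 9.
Flip position 9: 111111000110001 → 111111001110001

111111001110001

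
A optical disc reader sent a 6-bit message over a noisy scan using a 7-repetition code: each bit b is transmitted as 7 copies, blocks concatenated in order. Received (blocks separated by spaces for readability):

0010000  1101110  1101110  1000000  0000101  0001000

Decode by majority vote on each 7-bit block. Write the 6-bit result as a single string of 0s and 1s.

011000

Block 1 (0010000): 1 one → 0
Block 2 (1101110): 5 ones → 1
Block 3 (1101110): 5 ones → 1
Block 4 (1000000): 1 one → 0
Block 5 (0000101): 2 ones → 0
Block 6 (0001000): 1 one → 0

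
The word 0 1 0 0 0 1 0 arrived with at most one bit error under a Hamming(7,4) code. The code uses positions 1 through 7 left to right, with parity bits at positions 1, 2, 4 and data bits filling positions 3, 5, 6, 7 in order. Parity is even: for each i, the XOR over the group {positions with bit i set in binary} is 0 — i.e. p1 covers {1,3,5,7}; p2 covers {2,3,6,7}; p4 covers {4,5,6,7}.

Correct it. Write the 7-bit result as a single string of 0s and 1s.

s1 (pos 1,3,5,7): 0⊕0⊕0⊕0 = 0
s2 (pos 2,3,6,7): 1⊕0⊕1⊕0 = 0
s4 (pos 4,5,6,7): 0⊕0⊕1⊕0 = 1
Syndrome s4…s1 = 100 → error at position 4.
Flip position 4: 0100010 → 0101010

0101010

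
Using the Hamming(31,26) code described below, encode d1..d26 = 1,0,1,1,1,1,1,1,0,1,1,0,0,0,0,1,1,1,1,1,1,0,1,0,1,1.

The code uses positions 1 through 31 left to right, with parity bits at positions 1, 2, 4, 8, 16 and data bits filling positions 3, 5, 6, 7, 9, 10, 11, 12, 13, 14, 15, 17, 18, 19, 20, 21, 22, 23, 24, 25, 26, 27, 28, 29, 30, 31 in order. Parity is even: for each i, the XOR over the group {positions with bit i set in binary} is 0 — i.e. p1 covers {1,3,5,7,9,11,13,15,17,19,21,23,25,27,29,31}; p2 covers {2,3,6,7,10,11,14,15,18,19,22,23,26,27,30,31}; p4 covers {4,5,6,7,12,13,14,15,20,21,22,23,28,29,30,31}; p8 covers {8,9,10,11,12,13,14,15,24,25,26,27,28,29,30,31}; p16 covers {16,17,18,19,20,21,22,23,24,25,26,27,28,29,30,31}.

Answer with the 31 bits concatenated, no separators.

1011011011110111000011111101011

Place data at non-parity positions: p1 p2 1 p4 0 1 1 p8 1 1 1 1 0 1 1 p16 0 0 0 0 1 1 1 1 1 1 0 1 0 1 1
p1 (pos 1,3,5,7,9,11,13,15,17,19,21,23,25,27,29,31): XOR of data positions = 1⊕0⊕1⊕1⊕1⊕0⊕1⊕0⊕0⊕1⊕1⊕1⊕0⊕0⊕1 = 1
p2 (pos 2,3,6,7,10,11,14,15,18,19,22,23,26,27,30,31): XOR of data positions = 1⊕1⊕1⊕1⊕1⊕1⊕1⊕0⊕0⊕1⊕1⊕1⊕0⊕1⊕1 = 0
p4 (pos 4,5,6,7,12,13,14,15,20,21,22,23,28,29,30,31): XOR of data positions = 0⊕1⊕1⊕1⊕0⊕1⊕1⊕0⊕1⊕1⊕1⊕1⊕0⊕1⊕1 = 1
p8 (pos 8,9,10,11,12,13,14,15,24,25,26,27,28,29,30,31): XOR of data positions = 1⊕1⊕1⊕1⊕0⊕1⊕1⊕1⊕1⊕1⊕0⊕1⊕0⊕1⊕1 = 0
p16 (pos 16,17,18,19,20,21,22,23,24,25,26,27,28,29,30,31): XOR of data positions = 0⊕0⊕0⊕0⊕1⊕1⊕1⊕1⊕1⊕1⊕0⊕1⊕0⊕1⊕1 = 1
Codeword: 1011011011110111000011111101011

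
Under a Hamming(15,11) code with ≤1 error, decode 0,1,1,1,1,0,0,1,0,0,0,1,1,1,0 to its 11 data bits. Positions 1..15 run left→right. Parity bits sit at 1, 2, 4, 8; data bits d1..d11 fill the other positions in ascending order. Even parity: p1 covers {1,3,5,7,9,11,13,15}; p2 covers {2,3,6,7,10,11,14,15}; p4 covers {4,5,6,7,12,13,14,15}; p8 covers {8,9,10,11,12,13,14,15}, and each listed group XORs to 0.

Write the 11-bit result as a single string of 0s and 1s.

s1 (pos 1,3,5,7,9,11,13,15): 0⊕1⊕1⊕0⊕0⊕0⊕1⊕0 = 1
s2 (pos 2,3,6,7,10,11,14,15): 1⊕1⊕0⊕0⊕0⊕0⊕1⊕0 = 1
s4 (pos 4,5,6,7,12,13,14,15): 1⊕1⊕0⊕0⊕1⊕1⊕1⊕0 = 1
s8 (pos 8,9,10,11,12,13,14,15): 1⊕0⊕0⊕0⊕1⊕1⊕1⊕0 = 0
Syndrome s8…s1 = 0111 → error at position 7.
Flip position 7: 011110010001110 → 011110110001110
Read data bits from positions 3,5,6,7,9,10,11,12,13,14,15: 11010001110

11010001110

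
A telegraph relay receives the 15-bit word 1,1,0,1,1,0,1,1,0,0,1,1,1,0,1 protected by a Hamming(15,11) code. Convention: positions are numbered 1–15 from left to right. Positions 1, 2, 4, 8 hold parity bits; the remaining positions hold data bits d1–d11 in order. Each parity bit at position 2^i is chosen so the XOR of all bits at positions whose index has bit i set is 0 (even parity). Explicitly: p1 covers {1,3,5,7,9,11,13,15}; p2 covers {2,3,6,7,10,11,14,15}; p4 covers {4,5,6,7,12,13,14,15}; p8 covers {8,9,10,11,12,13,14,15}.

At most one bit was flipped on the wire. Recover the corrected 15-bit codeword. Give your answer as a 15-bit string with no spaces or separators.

110110100011101

s1 (pos 1,3,5,7,9,11,13,15): 1⊕0⊕1⊕1⊕0⊕1⊕1⊕1 = 0
s2 (pos 2,3,6,7,10,11,14,15): 1⊕0⊕0⊕1⊕0⊕1⊕0⊕1 = 0
s4 (pos 4,5,6,7,12,13,14,15): 1⊕1⊕0⊕1⊕1⊕1⊕0⊕1 = 0
s8 (pos 8,9,10,11,12,13,14,15): 1⊕0⊕0⊕1⊕1⊕1⊕0⊕1 = 1
Syndrome s8…s1 = 1000 → error at position 8.
Flip position 8: 110110110011101 → 110110100011101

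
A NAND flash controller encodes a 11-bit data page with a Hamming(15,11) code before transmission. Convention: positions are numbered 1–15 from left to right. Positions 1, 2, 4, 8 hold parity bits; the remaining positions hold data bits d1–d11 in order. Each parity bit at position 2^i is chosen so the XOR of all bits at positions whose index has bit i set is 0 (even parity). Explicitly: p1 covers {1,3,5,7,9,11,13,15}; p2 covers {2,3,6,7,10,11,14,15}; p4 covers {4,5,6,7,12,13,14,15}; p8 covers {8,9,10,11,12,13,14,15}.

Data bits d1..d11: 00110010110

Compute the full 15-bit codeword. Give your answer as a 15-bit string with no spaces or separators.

Place data at non-parity positions: p1 p2 0 p4 0 1 1 p8 0 0 1 0 1 1 0
p1 (pos 1,3,5,7,9,11,13,15): XOR of data positions = 0⊕0⊕1⊕0⊕1⊕1⊕0 = 1
p2 (pos 2,3,6,7,10,11,14,15): XOR of data positions = 0⊕1⊕1⊕0⊕1⊕1⊕0 = 0
p4 (pos 4,5,6,7,12,13,14,15): XOR of data positions = 0⊕1⊕1⊕0⊕1⊕1⊕0 = 0
p8 (pos 8,9,10,11,12,13,14,15): XOR of data positions = 0⊕0⊕1⊕0⊕1⊕1⊕0 = 1
Codeword: 100001110010110

100001110010110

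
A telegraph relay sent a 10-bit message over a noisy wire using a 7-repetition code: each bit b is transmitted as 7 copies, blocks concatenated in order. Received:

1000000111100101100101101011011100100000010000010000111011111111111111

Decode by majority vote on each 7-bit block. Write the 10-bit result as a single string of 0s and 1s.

0101100011

Block 1 (1000000): 1 one → 0
Block 2 (1111001): 5 ones → 1
Block 3 (0110010): 3 ones → 0
Block 4 (1101011): 5 ones → 1
Block 5 (0111001): 4 ones → 1
Block 6 (0000001): 1 one → 0
Block 7 (0000010): 1 one → 0
Block 8 (0001110): 3 ones → 0
Block 9 (1111111): 7 ones → 1
Block 10 (1111111): 7 ones → 1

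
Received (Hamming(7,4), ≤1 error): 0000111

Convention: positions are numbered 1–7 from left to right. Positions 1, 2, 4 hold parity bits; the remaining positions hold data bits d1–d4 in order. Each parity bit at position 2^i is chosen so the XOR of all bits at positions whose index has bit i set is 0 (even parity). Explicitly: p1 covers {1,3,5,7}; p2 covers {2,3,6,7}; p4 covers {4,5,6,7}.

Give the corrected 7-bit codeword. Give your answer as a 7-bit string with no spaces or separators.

s1 (pos 1,3,5,7): 0⊕0⊕1⊕1 = 0
s2 (pos 2,3,6,7): 0⊕0⊕1⊕1 = 0
s4 (pos 4,5,6,7): 0⊕1⊕1⊕1 = 1
Syndrome s4…s1 = 100 → error at position 4.
Flip position 4: 0000111 → 0001111

0001111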